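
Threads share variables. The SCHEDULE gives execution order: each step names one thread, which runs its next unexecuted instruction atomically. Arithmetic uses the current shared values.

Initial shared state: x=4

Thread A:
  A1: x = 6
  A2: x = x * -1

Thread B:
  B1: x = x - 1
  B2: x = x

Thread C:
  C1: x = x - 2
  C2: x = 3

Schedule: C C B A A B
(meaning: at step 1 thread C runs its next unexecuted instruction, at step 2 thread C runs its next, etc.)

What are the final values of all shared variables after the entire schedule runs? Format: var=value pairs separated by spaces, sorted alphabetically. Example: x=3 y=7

Step 1: thread C executes C1 (x = x - 2). Shared: x=2. PCs: A@0 B@0 C@1
Step 2: thread C executes C2 (x = 3). Shared: x=3. PCs: A@0 B@0 C@2
Step 3: thread B executes B1 (x = x - 1). Shared: x=2. PCs: A@0 B@1 C@2
Step 4: thread A executes A1 (x = 6). Shared: x=6. PCs: A@1 B@1 C@2
Step 5: thread A executes A2 (x = x * -1). Shared: x=-6. PCs: A@2 B@1 C@2
Step 6: thread B executes B2 (x = x). Shared: x=-6. PCs: A@2 B@2 C@2

Answer: x=-6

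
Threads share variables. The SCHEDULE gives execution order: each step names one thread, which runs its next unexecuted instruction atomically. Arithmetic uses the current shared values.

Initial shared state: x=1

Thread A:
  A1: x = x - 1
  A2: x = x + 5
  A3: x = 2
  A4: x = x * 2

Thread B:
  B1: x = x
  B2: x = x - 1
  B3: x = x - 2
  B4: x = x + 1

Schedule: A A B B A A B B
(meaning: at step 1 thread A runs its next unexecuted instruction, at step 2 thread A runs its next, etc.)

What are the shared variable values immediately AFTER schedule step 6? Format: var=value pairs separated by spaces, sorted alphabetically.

Step 1: thread A executes A1 (x = x - 1). Shared: x=0. PCs: A@1 B@0
Step 2: thread A executes A2 (x = x + 5). Shared: x=5. PCs: A@2 B@0
Step 3: thread B executes B1 (x = x). Shared: x=5. PCs: A@2 B@1
Step 4: thread B executes B2 (x = x - 1). Shared: x=4. PCs: A@2 B@2
Step 5: thread A executes A3 (x = 2). Shared: x=2. PCs: A@3 B@2
Step 6: thread A executes A4 (x = x * 2). Shared: x=4. PCs: A@4 B@2

Answer: x=4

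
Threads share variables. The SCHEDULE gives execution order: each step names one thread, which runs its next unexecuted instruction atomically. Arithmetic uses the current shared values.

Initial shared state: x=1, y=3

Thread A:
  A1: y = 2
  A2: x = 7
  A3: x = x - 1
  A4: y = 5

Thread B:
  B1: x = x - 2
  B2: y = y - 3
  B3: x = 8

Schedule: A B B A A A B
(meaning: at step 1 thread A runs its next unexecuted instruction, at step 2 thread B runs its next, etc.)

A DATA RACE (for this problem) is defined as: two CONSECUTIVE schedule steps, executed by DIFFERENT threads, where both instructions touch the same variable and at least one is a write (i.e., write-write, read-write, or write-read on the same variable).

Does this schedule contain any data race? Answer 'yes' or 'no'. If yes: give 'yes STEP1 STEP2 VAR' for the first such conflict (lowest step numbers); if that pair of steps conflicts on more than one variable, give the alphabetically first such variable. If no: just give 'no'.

Answer: no

Derivation:
Steps 1,2: A(r=-,w=y) vs B(r=x,w=x). No conflict.
Steps 2,3: same thread (B). No race.
Steps 3,4: B(r=y,w=y) vs A(r=-,w=x). No conflict.
Steps 4,5: same thread (A). No race.
Steps 5,6: same thread (A). No race.
Steps 6,7: A(r=-,w=y) vs B(r=-,w=x). No conflict.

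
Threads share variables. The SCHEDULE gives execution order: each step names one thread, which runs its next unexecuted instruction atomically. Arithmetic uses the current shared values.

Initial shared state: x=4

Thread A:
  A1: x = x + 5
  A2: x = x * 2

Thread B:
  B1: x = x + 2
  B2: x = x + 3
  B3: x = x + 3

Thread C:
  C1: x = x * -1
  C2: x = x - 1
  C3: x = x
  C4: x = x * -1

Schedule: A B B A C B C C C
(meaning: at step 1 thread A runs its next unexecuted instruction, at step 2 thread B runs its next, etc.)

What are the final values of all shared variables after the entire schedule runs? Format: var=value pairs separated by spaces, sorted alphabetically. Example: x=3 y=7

Answer: x=26

Derivation:
Step 1: thread A executes A1 (x = x + 5). Shared: x=9. PCs: A@1 B@0 C@0
Step 2: thread B executes B1 (x = x + 2). Shared: x=11. PCs: A@1 B@1 C@0
Step 3: thread B executes B2 (x = x + 3). Shared: x=14. PCs: A@1 B@2 C@0
Step 4: thread A executes A2 (x = x * 2). Shared: x=28. PCs: A@2 B@2 C@0
Step 5: thread C executes C1 (x = x * -1). Shared: x=-28. PCs: A@2 B@2 C@1
Step 6: thread B executes B3 (x = x + 3). Shared: x=-25. PCs: A@2 B@3 C@1
Step 7: thread C executes C2 (x = x - 1). Shared: x=-26. PCs: A@2 B@3 C@2
Step 8: thread C executes C3 (x = x). Shared: x=-26. PCs: A@2 B@3 C@3
Step 9: thread C executes C4 (x = x * -1). Shared: x=26. PCs: A@2 B@3 C@4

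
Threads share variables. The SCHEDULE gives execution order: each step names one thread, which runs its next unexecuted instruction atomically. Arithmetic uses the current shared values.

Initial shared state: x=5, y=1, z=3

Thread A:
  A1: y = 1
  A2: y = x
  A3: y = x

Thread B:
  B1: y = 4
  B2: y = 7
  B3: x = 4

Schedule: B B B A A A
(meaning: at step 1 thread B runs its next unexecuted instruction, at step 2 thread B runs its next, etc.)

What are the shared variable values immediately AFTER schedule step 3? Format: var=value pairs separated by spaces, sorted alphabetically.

Step 1: thread B executes B1 (y = 4). Shared: x=5 y=4 z=3. PCs: A@0 B@1
Step 2: thread B executes B2 (y = 7). Shared: x=5 y=7 z=3. PCs: A@0 B@2
Step 3: thread B executes B3 (x = 4). Shared: x=4 y=7 z=3. PCs: A@0 B@3

Answer: x=4 y=7 z=3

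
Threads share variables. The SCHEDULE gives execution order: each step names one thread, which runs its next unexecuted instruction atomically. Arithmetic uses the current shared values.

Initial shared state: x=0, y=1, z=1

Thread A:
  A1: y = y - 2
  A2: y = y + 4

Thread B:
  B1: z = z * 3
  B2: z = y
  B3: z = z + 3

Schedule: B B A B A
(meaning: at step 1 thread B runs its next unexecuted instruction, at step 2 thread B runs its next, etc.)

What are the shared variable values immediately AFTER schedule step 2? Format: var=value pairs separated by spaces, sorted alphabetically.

Step 1: thread B executes B1 (z = z * 3). Shared: x=0 y=1 z=3. PCs: A@0 B@1
Step 2: thread B executes B2 (z = y). Shared: x=0 y=1 z=1. PCs: A@0 B@2

Answer: x=0 y=1 z=1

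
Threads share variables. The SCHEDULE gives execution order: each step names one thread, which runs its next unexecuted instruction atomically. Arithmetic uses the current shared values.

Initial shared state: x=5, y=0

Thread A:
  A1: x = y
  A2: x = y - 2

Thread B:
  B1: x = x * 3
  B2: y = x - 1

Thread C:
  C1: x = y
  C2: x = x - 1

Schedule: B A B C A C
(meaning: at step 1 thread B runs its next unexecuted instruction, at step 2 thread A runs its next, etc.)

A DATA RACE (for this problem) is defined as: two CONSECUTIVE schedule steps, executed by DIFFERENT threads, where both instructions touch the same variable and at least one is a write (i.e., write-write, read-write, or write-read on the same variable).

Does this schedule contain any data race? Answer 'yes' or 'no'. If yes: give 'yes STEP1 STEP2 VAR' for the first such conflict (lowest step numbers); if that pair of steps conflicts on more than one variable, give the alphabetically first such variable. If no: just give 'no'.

Steps 1,2: B(x = x * 3) vs A(x = y). RACE on x (W-W).
Steps 2,3: A(x = y) vs B(y = x - 1). RACE on x (W-R), y (R-W). Multiple vars; alphabetically first is x.
Steps 3,4: B(y = x - 1) vs C(x = y). RACE on x (R-W), y (W-R). Multiple vars; alphabetically first is x.
Steps 4,5: C(x = y) vs A(x = y - 2). RACE on x (W-W).
Steps 5,6: A(x = y - 2) vs C(x = x - 1). RACE on x (W-W).
First conflict at steps 1,2.

Answer: yes 1 2 x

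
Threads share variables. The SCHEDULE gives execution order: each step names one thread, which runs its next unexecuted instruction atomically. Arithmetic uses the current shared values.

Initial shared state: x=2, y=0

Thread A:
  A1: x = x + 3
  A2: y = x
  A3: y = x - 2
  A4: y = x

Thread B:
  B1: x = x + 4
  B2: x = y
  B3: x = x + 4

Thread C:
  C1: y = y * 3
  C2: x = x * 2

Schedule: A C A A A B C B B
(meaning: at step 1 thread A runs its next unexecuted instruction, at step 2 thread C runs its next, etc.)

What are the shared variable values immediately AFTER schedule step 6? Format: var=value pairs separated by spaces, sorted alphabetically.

Answer: x=9 y=5

Derivation:
Step 1: thread A executes A1 (x = x + 3). Shared: x=5 y=0. PCs: A@1 B@0 C@0
Step 2: thread C executes C1 (y = y * 3). Shared: x=5 y=0. PCs: A@1 B@0 C@1
Step 3: thread A executes A2 (y = x). Shared: x=5 y=5. PCs: A@2 B@0 C@1
Step 4: thread A executes A3 (y = x - 2). Shared: x=5 y=3. PCs: A@3 B@0 C@1
Step 5: thread A executes A4 (y = x). Shared: x=5 y=5. PCs: A@4 B@0 C@1
Step 6: thread B executes B1 (x = x + 4). Shared: x=9 y=5. PCs: A@4 B@1 C@1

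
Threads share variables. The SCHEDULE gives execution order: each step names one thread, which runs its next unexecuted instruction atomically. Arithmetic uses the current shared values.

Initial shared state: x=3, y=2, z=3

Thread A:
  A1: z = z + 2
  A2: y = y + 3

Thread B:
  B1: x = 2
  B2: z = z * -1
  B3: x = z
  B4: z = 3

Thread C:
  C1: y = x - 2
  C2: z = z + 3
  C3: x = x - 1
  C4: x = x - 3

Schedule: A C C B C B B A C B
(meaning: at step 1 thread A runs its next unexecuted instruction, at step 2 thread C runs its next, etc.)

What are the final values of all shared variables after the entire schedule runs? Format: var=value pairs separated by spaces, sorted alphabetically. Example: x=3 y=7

Answer: x=-11 y=4 z=3

Derivation:
Step 1: thread A executes A1 (z = z + 2). Shared: x=3 y=2 z=5. PCs: A@1 B@0 C@0
Step 2: thread C executes C1 (y = x - 2). Shared: x=3 y=1 z=5. PCs: A@1 B@0 C@1
Step 3: thread C executes C2 (z = z + 3). Shared: x=3 y=1 z=8. PCs: A@1 B@0 C@2
Step 4: thread B executes B1 (x = 2). Shared: x=2 y=1 z=8. PCs: A@1 B@1 C@2
Step 5: thread C executes C3 (x = x - 1). Shared: x=1 y=1 z=8. PCs: A@1 B@1 C@3
Step 6: thread B executes B2 (z = z * -1). Shared: x=1 y=1 z=-8. PCs: A@1 B@2 C@3
Step 7: thread B executes B3 (x = z). Shared: x=-8 y=1 z=-8. PCs: A@1 B@3 C@3
Step 8: thread A executes A2 (y = y + 3). Shared: x=-8 y=4 z=-8. PCs: A@2 B@3 C@3
Step 9: thread C executes C4 (x = x - 3). Shared: x=-11 y=4 z=-8. PCs: A@2 B@3 C@4
Step 10: thread B executes B4 (z = 3). Shared: x=-11 y=4 z=3. PCs: A@2 B@4 C@4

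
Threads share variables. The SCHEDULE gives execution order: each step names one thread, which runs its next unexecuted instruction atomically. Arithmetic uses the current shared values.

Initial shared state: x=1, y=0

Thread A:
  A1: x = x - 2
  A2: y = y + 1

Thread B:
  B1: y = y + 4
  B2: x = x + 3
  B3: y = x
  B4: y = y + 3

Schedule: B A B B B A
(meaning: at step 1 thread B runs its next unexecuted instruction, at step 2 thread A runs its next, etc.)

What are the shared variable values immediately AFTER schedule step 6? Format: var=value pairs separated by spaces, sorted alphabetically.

Answer: x=2 y=6

Derivation:
Step 1: thread B executes B1 (y = y + 4). Shared: x=1 y=4. PCs: A@0 B@1
Step 2: thread A executes A1 (x = x - 2). Shared: x=-1 y=4. PCs: A@1 B@1
Step 3: thread B executes B2 (x = x + 3). Shared: x=2 y=4. PCs: A@1 B@2
Step 4: thread B executes B3 (y = x). Shared: x=2 y=2. PCs: A@1 B@3
Step 5: thread B executes B4 (y = y + 3). Shared: x=2 y=5. PCs: A@1 B@4
Step 6: thread A executes A2 (y = y + 1). Shared: x=2 y=6. PCs: A@2 B@4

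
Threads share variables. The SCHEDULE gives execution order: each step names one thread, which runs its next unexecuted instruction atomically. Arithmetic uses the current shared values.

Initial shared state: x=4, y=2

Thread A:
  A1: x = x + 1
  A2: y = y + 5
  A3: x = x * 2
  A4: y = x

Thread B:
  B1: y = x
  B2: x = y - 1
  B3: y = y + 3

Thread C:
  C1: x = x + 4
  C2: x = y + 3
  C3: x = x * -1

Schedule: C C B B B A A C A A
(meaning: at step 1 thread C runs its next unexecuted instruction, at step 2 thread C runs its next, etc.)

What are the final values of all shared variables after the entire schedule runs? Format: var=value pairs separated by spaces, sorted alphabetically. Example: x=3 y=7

Step 1: thread C executes C1 (x = x + 4). Shared: x=8 y=2. PCs: A@0 B@0 C@1
Step 2: thread C executes C2 (x = y + 3). Shared: x=5 y=2. PCs: A@0 B@0 C@2
Step 3: thread B executes B1 (y = x). Shared: x=5 y=5. PCs: A@0 B@1 C@2
Step 4: thread B executes B2 (x = y - 1). Shared: x=4 y=5. PCs: A@0 B@2 C@2
Step 5: thread B executes B3 (y = y + 3). Shared: x=4 y=8. PCs: A@0 B@3 C@2
Step 6: thread A executes A1 (x = x + 1). Shared: x=5 y=8. PCs: A@1 B@3 C@2
Step 7: thread A executes A2 (y = y + 5). Shared: x=5 y=13. PCs: A@2 B@3 C@2
Step 8: thread C executes C3 (x = x * -1). Shared: x=-5 y=13. PCs: A@2 B@3 C@3
Step 9: thread A executes A3 (x = x * 2). Shared: x=-10 y=13. PCs: A@3 B@3 C@3
Step 10: thread A executes A4 (y = x). Shared: x=-10 y=-10. PCs: A@4 B@3 C@3

Answer: x=-10 y=-10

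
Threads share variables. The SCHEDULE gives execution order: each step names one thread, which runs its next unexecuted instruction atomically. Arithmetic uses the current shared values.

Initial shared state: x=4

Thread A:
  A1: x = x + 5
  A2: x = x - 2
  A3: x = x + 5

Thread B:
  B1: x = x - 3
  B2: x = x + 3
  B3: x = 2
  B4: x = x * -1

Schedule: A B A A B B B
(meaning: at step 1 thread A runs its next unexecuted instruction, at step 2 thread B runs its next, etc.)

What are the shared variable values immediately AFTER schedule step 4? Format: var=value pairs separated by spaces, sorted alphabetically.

Step 1: thread A executes A1 (x = x + 5). Shared: x=9. PCs: A@1 B@0
Step 2: thread B executes B1 (x = x - 3). Shared: x=6. PCs: A@1 B@1
Step 3: thread A executes A2 (x = x - 2). Shared: x=4. PCs: A@2 B@1
Step 4: thread A executes A3 (x = x + 5). Shared: x=9. PCs: A@3 B@1

Answer: x=9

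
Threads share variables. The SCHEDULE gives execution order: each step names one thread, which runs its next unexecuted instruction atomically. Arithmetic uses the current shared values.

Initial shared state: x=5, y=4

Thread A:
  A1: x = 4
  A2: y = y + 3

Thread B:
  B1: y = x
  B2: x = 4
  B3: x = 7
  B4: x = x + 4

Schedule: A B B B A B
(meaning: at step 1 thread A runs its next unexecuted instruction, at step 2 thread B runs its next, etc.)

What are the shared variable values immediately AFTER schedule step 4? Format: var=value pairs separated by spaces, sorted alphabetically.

Step 1: thread A executes A1 (x = 4). Shared: x=4 y=4. PCs: A@1 B@0
Step 2: thread B executes B1 (y = x). Shared: x=4 y=4. PCs: A@1 B@1
Step 3: thread B executes B2 (x = 4). Shared: x=4 y=4. PCs: A@1 B@2
Step 4: thread B executes B3 (x = 7). Shared: x=7 y=4. PCs: A@1 B@3

Answer: x=7 y=4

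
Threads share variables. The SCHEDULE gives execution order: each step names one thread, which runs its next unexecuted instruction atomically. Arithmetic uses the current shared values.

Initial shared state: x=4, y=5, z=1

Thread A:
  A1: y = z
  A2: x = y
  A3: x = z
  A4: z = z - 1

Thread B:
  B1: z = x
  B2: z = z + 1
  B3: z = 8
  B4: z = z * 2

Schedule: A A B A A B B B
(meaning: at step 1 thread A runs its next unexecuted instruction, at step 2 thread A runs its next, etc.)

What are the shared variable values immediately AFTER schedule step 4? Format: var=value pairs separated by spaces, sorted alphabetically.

Answer: x=1 y=1 z=1

Derivation:
Step 1: thread A executes A1 (y = z). Shared: x=4 y=1 z=1. PCs: A@1 B@0
Step 2: thread A executes A2 (x = y). Shared: x=1 y=1 z=1. PCs: A@2 B@0
Step 3: thread B executes B1 (z = x). Shared: x=1 y=1 z=1. PCs: A@2 B@1
Step 4: thread A executes A3 (x = z). Shared: x=1 y=1 z=1. PCs: A@3 B@1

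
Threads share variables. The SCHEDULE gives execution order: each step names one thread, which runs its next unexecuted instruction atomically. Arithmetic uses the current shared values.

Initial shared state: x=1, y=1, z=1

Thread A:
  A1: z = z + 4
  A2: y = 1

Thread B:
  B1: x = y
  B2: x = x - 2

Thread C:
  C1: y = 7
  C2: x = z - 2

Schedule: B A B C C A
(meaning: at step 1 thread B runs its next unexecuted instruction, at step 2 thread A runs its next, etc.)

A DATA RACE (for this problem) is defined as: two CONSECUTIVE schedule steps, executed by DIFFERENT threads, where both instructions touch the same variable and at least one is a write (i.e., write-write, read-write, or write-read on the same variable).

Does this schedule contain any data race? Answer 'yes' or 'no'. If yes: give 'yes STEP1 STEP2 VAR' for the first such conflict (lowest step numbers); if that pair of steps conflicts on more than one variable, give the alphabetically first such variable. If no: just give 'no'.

Answer: no

Derivation:
Steps 1,2: B(r=y,w=x) vs A(r=z,w=z). No conflict.
Steps 2,3: A(r=z,w=z) vs B(r=x,w=x). No conflict.
Steps 3,4: B(r=x,w=x) vs C(r=-,w=y). No conflict.
Steps 4,5: same thread (C). No race.
Steps 5,6: C(r=z,w=x) vs A(r=-,w=y). No conflict.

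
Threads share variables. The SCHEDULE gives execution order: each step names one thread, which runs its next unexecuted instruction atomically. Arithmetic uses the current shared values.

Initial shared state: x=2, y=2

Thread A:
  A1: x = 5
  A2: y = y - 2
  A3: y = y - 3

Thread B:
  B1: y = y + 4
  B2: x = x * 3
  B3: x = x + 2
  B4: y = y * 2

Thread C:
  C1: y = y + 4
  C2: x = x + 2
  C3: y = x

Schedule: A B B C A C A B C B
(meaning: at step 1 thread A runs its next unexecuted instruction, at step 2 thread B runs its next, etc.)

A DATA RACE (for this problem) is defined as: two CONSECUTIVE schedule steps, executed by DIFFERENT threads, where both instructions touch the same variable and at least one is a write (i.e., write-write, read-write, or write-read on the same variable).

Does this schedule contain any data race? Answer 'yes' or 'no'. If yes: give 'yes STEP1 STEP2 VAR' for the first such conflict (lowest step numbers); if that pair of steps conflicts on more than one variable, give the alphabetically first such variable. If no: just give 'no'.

Answer: yes 4 5 y

Derivation:
Steps 1,2: A(r=-,w=x) vs B(r=y,w=y). No conflict.
Steps 2,3: same thread (B). No race.
Steps 3,4: B(r=x,w=x) vs C(r=y,w=y). No conflict.
Steps 4,5: C(y = y + 4) vs A(y = y - 2). RACE on y (W-W).
Steps 5,6: A(r=y,w=y) vs C(r=x,w=x). No conflict.
Steps 6,7: C(r=x,w=x) vs A(r=y,w=y). No conflict.
Steps 7,8: A(r=y,w=y) vs B(r=x,w=x). No conflict.
Steps 8,9: B(x = x + 2) vs C(y = x). RACE on x (W-R).
Steps 9,10: C(y = x) vs B(y = y * 2). RACE on y (W-W).
First conflict at steps 4,5.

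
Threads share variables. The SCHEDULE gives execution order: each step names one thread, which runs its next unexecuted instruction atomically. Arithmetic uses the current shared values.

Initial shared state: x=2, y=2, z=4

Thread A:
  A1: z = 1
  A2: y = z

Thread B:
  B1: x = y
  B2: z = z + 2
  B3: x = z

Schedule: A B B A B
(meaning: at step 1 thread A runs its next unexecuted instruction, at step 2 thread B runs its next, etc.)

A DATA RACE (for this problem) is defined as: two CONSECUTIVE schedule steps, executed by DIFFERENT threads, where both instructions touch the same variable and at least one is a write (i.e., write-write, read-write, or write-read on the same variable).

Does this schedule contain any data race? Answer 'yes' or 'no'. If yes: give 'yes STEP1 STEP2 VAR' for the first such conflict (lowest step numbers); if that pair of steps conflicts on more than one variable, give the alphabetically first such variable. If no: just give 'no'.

Answer: yes 3 4 z

Derivation:
Steps 1,2: A(r=-,w=z) vs B(r=y,w=x). No conflict.
Steps 2,3: same thread (B). No race.
Steps 3,4: B(z = z + 2) vs A(y = z). RACE on z (W-R).
Steps 4,5: A(r=z,w=y) vs B(r=z,w=x). No conflict.
First conflict at steps 3,4.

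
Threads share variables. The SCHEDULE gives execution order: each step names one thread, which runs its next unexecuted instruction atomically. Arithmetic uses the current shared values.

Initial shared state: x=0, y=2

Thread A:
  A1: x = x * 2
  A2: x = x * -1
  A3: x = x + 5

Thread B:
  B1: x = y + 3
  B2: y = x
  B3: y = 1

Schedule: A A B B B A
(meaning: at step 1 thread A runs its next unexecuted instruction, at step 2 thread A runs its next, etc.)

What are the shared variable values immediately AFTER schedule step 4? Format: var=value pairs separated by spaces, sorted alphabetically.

Step 1: thread A executes A1 (x = x * 2). Shared: x=0 y=2. PCs: A@1 B@0
Step 2: thread A executes A2 (x = x * -1). Shared: x=0 y=2. PCs: A@2 B@0
Step 3: thread B executes B1 (x = y + 3). Shared: x=5 y=2. PCs: A@2 B@1
Step 4: thread B executes B2 (y = x). Shared: x=5 y=5. PCs: A@2 B@2

Answer: x=5 y=5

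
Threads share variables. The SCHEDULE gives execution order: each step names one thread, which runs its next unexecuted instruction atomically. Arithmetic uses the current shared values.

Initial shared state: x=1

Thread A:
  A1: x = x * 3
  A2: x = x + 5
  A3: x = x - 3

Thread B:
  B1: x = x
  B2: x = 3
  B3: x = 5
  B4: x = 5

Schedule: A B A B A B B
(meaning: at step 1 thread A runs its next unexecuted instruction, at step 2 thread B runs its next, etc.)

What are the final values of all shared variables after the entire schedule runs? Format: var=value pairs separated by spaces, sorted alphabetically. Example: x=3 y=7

Step 1: thread A executes A1 (x = x * 3). Shared: x=3. PCs: A@1 B@0
Step 2: thread B executes B1 (x = x). Shared: x=3. PCs: A@1 B@1
Step 3: thread A executes A2 (x = x + 5). Shared: x=8. PCs: A@2 B@1
Step 4: thread B executes B2 (x = 3). Shared: x=3. PCs: A@2 B@2
Step 5: thread A executes A3 (x = x - 3). Shared: x=0. PCs: A@3 B@2
Step 6: thread B executes B3 (x = 5). Shared: x=5. PCs: A@3 B@3
Step 7: thread B executes B4 (x = 5). Shared: x=5. PCs: A@3 B@4

Answer: x=5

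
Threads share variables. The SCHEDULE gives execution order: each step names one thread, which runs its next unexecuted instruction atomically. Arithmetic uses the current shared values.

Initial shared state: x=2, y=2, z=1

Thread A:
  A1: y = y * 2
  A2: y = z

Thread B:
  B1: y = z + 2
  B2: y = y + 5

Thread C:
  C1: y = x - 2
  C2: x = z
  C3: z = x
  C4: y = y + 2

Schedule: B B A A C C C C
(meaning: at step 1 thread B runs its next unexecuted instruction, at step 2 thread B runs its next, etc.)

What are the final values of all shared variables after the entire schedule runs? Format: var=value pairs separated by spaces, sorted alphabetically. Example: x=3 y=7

Step 1: thread B executes B1 (y = z + 2). Shared: x=2 y=3 z=1. PCs: A@0 B@1 C@0
Step 2: thread B executes B2 (y = y + 5). Shared: x=2 y=8 z=1. PCs: A@0 B@2 C@0
Step 3: thread A executes A1 (y = y * 2). Shared: x=2 y=16 z=1. PCs: A@1 B@2 C@0
Step 4: thread A executes A2 (y = z). Shared: x=2 y=1 z=1. PCs: A@2 B@2 C@0
Step 5: thread C executes C1 (y = x - 2). Shared: x=2 y=0 z=1. PCs: A@2 B@2 C@1
Step 6: thread C executes C2 (x = z). Shared: x=1 y=0 z=1. PCs: A@2 B@2 C@2
Step 7: thread C executes C3 (z = x). Shared: x=1 y=0 z=1. PCs: A@2 B@2 C@3
Step 8: thread C executes C4 (y = y + 2). Shared: x=1 y=2 z=1. PCs: A@2 B@2 C@4

Answer: x=1 y=2 z=1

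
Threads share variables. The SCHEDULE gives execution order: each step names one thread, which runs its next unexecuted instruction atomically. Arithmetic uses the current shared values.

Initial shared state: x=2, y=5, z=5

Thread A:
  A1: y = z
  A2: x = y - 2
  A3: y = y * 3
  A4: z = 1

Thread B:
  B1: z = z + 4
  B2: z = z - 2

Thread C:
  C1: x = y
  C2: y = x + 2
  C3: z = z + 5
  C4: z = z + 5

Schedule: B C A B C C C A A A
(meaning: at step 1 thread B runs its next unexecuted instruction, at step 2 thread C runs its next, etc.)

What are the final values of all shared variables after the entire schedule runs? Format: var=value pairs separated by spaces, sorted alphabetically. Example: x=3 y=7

Answer: x=5 y=21 z=1

Derivation:
Step 1: thread B executes B1 (z = z + 4). Shared: x=2 y=5 z=9. PCs: A@0 B@1 C@0
Step 2: thread C executes C1 (x = y). Shared: x=5 y=5 z=9. PCs: A@0 B@1 C@1
Step 3: thread A executes A1 (y = z). Shared: x=5 y=9 z=9. PCs: A@1 B@1 C@1
Step 4: thread B executes B2 (z = z - 2). Shared: x=5 y=9 z=7. PCs: A@1 B@2 C@1
Step 5: thread C executes C2 (y = x + 2). Shared: x=5 y=7 z=7. PCs: A@1 B@2 C@2
Step 6: thread C executes C3 (z = z + 5). Shared: x=5 y=7 z=12. PCs: A@1 B@2 C@3
Step 7: thread C executes C4 (z = z + 5). Shared: x=5 y=7 z=17. PCs: A@1 B@2 C@4
Step 8: thread A executes A2 (x = y - 2). Shared: x=5 y=7 z=17. PCs: A@2 B@2 C@4
Step 9: thread A executes A3 (y = y * 3). Shared: x=5 y=21 z=17. PCs: A@3 B@2 C@4
Step 10: thread A executes A4 (z = 1). Shared: x=5 y=21 z=1. PCs: A@4 B@2 C@4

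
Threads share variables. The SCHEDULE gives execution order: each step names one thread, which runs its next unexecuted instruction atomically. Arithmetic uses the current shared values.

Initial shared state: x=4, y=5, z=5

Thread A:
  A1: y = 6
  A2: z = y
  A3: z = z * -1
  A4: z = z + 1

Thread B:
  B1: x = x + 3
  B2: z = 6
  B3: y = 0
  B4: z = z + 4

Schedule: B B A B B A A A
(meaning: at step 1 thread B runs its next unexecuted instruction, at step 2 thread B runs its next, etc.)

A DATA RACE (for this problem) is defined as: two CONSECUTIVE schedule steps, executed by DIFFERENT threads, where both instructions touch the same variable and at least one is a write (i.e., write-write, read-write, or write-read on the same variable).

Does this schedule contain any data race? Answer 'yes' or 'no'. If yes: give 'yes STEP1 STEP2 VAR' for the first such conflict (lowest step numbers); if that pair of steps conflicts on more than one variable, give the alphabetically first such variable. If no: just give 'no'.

Steps 1,2: same thread (B). No race.
Steps 2,3: B(r=-,w=z) vs A(r=-,w=y). No conflict.
Steps 3,4: A(y = 6) vs B(y = 0). RACE on y (W-W).
Steps 4,5: same thread (B). No race.
Steps 5,6: B(z = z + 4) vs A(z = y). RACE on z (W-W).
Steps 6,7: same thread (A). No race.
Steps 7,8: same thread (A). No race.
First conflict at steps 3,4.

Answer: yes 3 4 y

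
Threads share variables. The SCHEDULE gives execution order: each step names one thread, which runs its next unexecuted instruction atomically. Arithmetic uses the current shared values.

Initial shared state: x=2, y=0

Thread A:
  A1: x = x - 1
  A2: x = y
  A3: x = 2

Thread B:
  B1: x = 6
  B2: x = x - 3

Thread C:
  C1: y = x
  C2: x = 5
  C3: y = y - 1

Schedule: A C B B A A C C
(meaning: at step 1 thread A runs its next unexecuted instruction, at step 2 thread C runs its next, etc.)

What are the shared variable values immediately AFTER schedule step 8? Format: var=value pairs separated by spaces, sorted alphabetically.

Step 1: thread A executes A1 (x = x - 1). Shared: x=1 y=0. PCs: A@1 B@0 C@0
Step 2: thread C executes C1 (y = x). Shared: x=1 y=1. PCs: A@1 B@0 C@1
Step 3: thread B executes B1 (x = 6). Shared: x=6 y=1. PCs: A@1 B@1 C@1
Step 4: thread B executes B2 (x = x - 3). Shared: x=3 y=1. PCs: A@1 B@2 C@1
Step 5: thread A executes A2 (x = y). Shared: x=1 y=1. PCs: A@2 B@2 C@1
Step 6: thread A executes A3 (x = 2). Shared: x=2 y=1. PCs: A@3 B@2 C@1
Step 7: thread C executes C2 (x = 5). Shared: x=5 y=1. PCs: A@3 B@2 C@2
Step 8: thread C executes C3 (y = y - 1). Shared: x=5 y=0. PCs: A@3 B@2 C@3

Answer: x=5 y=0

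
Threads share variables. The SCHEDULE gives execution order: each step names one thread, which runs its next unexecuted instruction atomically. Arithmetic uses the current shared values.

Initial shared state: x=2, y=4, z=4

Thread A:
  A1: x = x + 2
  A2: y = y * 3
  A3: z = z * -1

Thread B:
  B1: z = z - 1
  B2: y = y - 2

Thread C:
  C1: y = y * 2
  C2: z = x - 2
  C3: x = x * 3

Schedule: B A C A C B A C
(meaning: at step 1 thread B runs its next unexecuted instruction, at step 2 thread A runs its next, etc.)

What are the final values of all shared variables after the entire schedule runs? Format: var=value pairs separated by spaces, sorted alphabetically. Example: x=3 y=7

Answer: x=12 y=22 z=-2

Derivation:
Step 1: thread B executes B1 (z = z - 1). Shared: x=2 y=4 z=3. PCs: A@0 B@1 C@0
Step 2: thread A executes A1 (x = x + 2). Shared: x=4 y=4 z=3. PCs: A@1 B@1 C@0
Step 3: thread C executes C1 (y = y * 2). Shared: x=4 y=8 z=3. PCs: A@1 B@1 C@1
Step 4: thread A executes A2 (y = y * 3). Shared: x=4 y=24 z=3. PCs: A@2 B@1 C@1
Step 5: thread C executes C2 (z = x - 2). Shared: x=4 y=24 z=2. PCs: A@2 B@1 C@2
Step 6: thread B executes B2 (y = y - 2). Shared: x=4 y=22 z=2. PCs: A@2 B@2 C@2
Step 7: thread A executes A3 (z = z * -1). Shared: x=4 y=22 z=-2. PCs: A@3 B@2 C@2
Step 8: thread C executes C3 (x = x * 3). Shared: x=12 y=22 z=-2. PCs: A@3 B@2 C@3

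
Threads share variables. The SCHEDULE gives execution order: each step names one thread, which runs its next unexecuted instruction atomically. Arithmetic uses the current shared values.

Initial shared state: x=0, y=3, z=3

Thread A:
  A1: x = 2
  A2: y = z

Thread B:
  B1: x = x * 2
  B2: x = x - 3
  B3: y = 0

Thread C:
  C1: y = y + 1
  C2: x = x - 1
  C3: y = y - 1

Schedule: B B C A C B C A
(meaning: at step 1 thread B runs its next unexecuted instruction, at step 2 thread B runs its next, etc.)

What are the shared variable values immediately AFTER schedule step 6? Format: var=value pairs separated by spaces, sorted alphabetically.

Answer: x=1 y=0 z=3

Derivation:
Step 1: thread B executes B1 (x = x * 2). Shared: x=0 y=3 z=3. PCs: A@0 B@1 C@0
Step 2: thread B executes B2 (x = x - 3). Shared: x=-3 y=3 z=3. PCs: A@0 B@2 C@0
Step 3: thread C executes C1 (y = y + 1). Shared: x=-3 y=4 z=3. PCs: A@0 B@2 C@1
Step 4: thread A executes A1 (x = 2). Shared: x=2 y=4 z=3. PCs: A@1 B@2 C@1
Step 5: thread C executes C2 (x = x - 1). Shared: x=1 y=4 z=3. PCs: A@1 B@2 C@2
Step 6: thread B executes B3 (y = 0). Shared: x=1 y=0 z=3. PCs: A@1 B@3 C@2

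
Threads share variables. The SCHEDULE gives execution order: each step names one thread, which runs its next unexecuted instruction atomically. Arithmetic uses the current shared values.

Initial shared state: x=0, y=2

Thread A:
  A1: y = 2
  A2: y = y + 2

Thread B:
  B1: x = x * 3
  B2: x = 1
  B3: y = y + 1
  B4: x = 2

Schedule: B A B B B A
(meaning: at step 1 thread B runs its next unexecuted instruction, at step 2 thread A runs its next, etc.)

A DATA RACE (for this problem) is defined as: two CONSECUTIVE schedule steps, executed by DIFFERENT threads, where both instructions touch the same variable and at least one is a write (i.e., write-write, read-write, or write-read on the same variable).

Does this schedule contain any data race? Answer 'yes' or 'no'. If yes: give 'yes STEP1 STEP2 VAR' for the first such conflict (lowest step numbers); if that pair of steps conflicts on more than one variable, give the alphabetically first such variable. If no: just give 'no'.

Answer: no

Derivation:
Steps 1,2: B(r=x,w=x) vs A(r=-,w=y). No conflict.
Steps 2,3: A(r=-,w=y) vs B(r=-,w=x). No conflict.
Steps 3,4: same thread (B). No race.
Steps 4,5: same thread (B). No race.
Steps 5,6: B(r=-,w=x) vs A(r=y,w=y). No conflict.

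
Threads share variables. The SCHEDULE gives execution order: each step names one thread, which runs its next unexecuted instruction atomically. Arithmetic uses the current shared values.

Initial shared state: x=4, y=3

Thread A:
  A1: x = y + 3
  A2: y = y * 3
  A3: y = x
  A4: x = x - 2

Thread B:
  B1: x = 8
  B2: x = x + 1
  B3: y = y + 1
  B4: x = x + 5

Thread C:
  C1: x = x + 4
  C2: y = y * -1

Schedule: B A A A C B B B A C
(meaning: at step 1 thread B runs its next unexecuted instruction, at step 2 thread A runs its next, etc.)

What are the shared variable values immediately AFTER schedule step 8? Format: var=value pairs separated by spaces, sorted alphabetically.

Answer: x=16 y=7

Derivation:
Step 1: thread B executes B1 (x = 8). Shared: x=8 y=3. PCs: A@0 B@1 C@0
Step 2: thread A executes A1 (x = y + 3). Shared: x=6 y=3. PCs: A@1 B@1 C@0
Step 3: thread A executes A2 (y = y * 3). Shared: x=6 y=9. PCs: A@2 B@1 C@0
Step 4: thread A executes A3 (y = x). Shared: x=6 y=6. PCs: A@3 B@1 C@0
Step 5: thread C executes C1 (x = x + 4). Shared: x=10 y=6. PCs: A@3 B@1 C@1
Step 6: thread B executes B2 (x = x + 1). Shared: x=11 y=6. PCs: A@3 B@2 C@1
Step 7: thread B executes B3 (y = y + 1). Shared: x=11 y=7. PCs: A@3 B@3 C@1
Step 8: thread B executes B4 (x = x + 5). Shared: x=16 y=7. PCs: A@3 B@4 C@1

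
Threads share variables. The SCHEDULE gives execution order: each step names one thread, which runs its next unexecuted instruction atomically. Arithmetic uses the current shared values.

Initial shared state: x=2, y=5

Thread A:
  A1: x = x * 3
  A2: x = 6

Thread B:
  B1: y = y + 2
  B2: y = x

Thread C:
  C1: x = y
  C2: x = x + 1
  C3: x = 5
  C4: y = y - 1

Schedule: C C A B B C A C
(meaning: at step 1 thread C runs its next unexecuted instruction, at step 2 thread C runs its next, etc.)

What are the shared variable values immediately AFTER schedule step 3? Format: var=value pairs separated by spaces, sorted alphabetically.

Step 1: thread C executes C1 (x = y). Shared: x=5 y=5. PCs: A@0 B@0 C@1
Step 2: thread C executes C2 (x = x + 1). Shared: x=6 y=5. PCs: A@0 B@0 C@2
Step 3: thread A executes A1 (x = x * 3). Shared: x=18 y=5. PCs: A@1 B@0 C@2

Answer: x=18 y=5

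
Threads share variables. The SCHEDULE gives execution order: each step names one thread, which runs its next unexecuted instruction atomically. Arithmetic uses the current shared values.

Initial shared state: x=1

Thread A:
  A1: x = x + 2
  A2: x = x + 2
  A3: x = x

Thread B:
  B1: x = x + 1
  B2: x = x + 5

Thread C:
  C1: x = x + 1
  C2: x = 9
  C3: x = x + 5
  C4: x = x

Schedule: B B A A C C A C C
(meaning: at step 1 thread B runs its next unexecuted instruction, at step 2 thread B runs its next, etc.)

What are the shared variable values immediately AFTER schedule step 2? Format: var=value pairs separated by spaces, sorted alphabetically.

Answer: x=7

Derivation:
Step 1: thread B executes B1 (x = x + 1). Shared: x=2. PCs: A@0 B@1 C@0
Step 2: thread B executes B2 (x = x + 5). Shared: x=7. PCs: A@0 B@2 C@0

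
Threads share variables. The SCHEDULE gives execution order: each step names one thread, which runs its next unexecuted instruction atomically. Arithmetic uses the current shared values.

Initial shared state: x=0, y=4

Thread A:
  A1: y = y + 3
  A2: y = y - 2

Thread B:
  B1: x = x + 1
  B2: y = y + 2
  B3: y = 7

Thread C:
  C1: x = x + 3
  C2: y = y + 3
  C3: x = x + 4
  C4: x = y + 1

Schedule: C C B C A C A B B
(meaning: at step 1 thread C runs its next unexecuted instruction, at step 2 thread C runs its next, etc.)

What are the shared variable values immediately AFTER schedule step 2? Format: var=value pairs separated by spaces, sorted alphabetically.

Answer: x=3 y=7

Derivation:
Step 1: thread C executes C1 (x = x + 3). Shared: x=3 y=4. PCs: A@0 B@0 C@1
Step 2: thread C executes C2 (y = y + 3). Shared: x=3 y=7. PCs: A@0 B@0 C@2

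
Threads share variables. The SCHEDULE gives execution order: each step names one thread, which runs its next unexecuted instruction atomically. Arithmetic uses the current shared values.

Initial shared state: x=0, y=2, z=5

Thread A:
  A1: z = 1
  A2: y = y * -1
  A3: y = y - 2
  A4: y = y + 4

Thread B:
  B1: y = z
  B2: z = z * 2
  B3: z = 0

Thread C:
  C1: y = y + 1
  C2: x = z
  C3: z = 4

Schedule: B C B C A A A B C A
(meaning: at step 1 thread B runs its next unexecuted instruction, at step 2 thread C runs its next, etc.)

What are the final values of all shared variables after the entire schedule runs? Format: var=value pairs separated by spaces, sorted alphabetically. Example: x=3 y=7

Step 1: thread B executes B1 (y = z). Shared: x=0 y=5 z=5. PCs: A@0 B@1 C@0
Step 2: thread C executes C1 (y = y + 1). Shared: x=0 y=6 z=5. PCs: A@0 B@1 C@1
Step 3: thread B executes B2 (z = z * 2). Shared: x=0 y=6 z=10. PCs: A@0 B@2 C@1
Step 4: thread C executes C2 (x = z). Shared: x=10 y=6 z=10. PCs: A@0 B@2 C@2
Step 5: thread A executes A1 (z = 1). Shared: x=10 y=6 z=1. PCs: A@1 B@2 C@2
Step 6: thread A executes A2 (y = y * -1). Shared: x=10 y=-6 z=1. PCs: A@2 B@2 C@2
Step 7: thread A executes A3 (y = y - 2). Shared: x=10 y=-8 z=1. PCs: A@3 B@2 C@2
Step 8: thread B executes B3 (z = 0). Shared: x=10 y=-8 z=0. PCs: A@3 B@3 C@2
Step 9: thread C executes C3 (z = 4). Shared: x=10 y=-8 z=4. PCs: A@3 B@3 C@3
Step 10: thread A executes A4 (y = y + 4). Shared: x=10 y=-4 z=4. PCs: A@4 B@3 C@3

Answer: x=10 y=-4 z=4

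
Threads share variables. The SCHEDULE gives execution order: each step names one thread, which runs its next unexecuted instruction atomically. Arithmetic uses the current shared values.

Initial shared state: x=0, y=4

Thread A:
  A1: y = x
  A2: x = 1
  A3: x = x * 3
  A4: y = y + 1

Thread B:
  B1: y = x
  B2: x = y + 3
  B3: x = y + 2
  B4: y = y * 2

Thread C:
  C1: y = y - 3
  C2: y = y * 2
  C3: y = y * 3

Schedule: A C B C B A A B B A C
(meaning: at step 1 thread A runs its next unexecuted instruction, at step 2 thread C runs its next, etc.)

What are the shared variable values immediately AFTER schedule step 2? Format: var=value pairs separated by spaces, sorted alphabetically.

Answer: x=0 y=-3

Derivation:
Step 1: thread A executes A1 (y = x). Shared: x=0 y=0. PCs: A@1 B@0 C@0
Step 2: thread C executes C1 (y = y - 3). Shared: x=0 y=-3. PCs: A@1 B@0 C@1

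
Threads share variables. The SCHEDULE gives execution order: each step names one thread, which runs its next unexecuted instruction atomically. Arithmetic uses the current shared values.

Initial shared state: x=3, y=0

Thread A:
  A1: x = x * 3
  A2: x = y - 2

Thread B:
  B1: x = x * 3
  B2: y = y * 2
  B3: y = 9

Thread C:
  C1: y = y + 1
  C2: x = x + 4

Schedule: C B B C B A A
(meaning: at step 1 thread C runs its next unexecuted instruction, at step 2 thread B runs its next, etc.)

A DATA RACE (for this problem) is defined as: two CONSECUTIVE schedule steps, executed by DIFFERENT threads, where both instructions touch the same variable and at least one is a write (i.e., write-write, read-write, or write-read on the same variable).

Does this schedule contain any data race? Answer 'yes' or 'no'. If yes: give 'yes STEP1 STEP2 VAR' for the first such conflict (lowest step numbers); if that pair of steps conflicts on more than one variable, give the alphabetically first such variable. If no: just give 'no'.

Steps 1,2: C(r=y,w=y) vs B(r=x,w=x). No conflict.
Steps 2,3: same thread (B). No race.
Steps 3,4: B(r=y,w=y) vs C(r=x,w=x). No conflict.
Steps 4,5: C(r=x,w=x) vs B(r=-,w=y). No conflict.
Steps 5,6: B(r=-,w=y) vs A(r=x,w=x). No conflict.
Steps 6,7: same thread (A). No race.

Answer: no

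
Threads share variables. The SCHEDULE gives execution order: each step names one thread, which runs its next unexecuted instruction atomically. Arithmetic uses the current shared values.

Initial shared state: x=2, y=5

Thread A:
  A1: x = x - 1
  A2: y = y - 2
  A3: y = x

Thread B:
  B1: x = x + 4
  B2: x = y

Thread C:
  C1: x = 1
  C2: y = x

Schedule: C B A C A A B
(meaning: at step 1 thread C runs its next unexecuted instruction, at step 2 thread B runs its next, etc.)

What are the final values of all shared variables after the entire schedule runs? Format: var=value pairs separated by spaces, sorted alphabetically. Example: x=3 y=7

Answer: x=4 y=4

Derivation:
Step 1: thread C executes C1 (x = 1). Shared: x=1 y=5. PCs: A@0 B@0 C@1
Step 2: thread B executes B1 (x = x + 4). Shared: x=5 y=5. PCs: A@0 B@1 C@1
Step 3: thread A executes A1 (x = x - 1). Shared: x=4 y=5. PCs: A@1 B@1 C@1
Step 4: thread C executes C2 (y = x). Shared: x=4 y=4. PCs: A@1 B@1 C@2
Step 5: thread A executes A2 (y = y - 2). Shared: x=4 y=2. PCs: A@2 B@1 C@2
Step 6: thread A executes A3 (y = x). Shared: x=4 y=4. PCs: A@3 B@1 C@2
Step 7: thread B executes B2 (x = y). Shared: x=4 y=4. PCs: A@3 B@2 C@2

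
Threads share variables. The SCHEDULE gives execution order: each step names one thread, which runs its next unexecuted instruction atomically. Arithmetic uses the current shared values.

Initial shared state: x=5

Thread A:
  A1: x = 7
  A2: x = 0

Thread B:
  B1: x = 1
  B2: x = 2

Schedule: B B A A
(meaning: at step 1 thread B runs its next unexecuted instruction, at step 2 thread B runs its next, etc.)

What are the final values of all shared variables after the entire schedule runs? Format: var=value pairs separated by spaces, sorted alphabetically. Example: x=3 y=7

Answer: x=0

Derivation:
Step 1: thread B executes B1 (x = 1). Shared: x=1. PCs: A@0 B@1
Step 2: thread B executes B2 (x = 2). Shared: x=2. PCs: A@0 B@2
Step 3: thread A executes A1 (x = 7). Shared: x=7. PCs: A@1 B@2
Step 4: thread A executes A2 (x = 0). Shared: x=0. PCs: A@2 B@2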